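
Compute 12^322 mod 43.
Using Fermat: 12^{42} ≡ 1 (mod 43). 322 ≡ 28 (mod 42). So 12^{322} ≡ 12^{28} ≡ 6 (mod 43)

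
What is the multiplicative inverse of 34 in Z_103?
Since 103 is prime, by Fermat 34^(-1) ≡ 34^{101} ≡ 100 (mod 103). Verify: 34 × 100 = 3400 ≡ 1 (mod 103)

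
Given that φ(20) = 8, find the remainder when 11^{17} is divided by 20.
By Euler: 11^{8} ≡ 1 (mod 20) since gcd(11, 20) = 1. 17 = 2×8 + 1. So 11^{17} ≡ 11^{1} ≡ 11 (mod 20)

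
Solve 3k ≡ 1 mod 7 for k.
Since 7 is prime, by Fermat 3^(-1) ≡ 3^{5} ≡ 5 mod 7. Verify: 3 × 5 = 15 ≡ 1 mod 7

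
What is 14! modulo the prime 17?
(16)! = (14)! × (15) × (16) ≡ -1 mod 17. So (14)! ≡ -1 × [(16)(15)]^(-1) ≡ 8 mod 17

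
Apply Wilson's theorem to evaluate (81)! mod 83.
(82)! = (81)! × (82) ≡ -1 (mod 83). So (81)! ≡ -1 × (82)^(-1) ≡ (-1)×(-1) = 1 (mod 83)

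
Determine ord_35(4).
Powers of 4 mod 35: 4^1≡4, 4^2≡16, 4^3≡29, 4^4≡11, 4^5≡9, 4^6≡1. ord_35(4) = 6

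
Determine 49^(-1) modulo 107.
Since 107 is prime, by Fermat 49^(-1) ≡ 49^{105} ≡ 83 mod 107. Verify: 49 × 83 = 4067 ≡ 1 mod 107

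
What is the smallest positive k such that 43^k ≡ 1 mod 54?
Powers of 43 mod 54: 43^1≡43, 43^2≡13, 43^3≡19, 43^4≡7, 43^5≡31, 43^6≡37, 43^7≡25, 43^8≡49, 43^9≡1. ord_54(43) = 9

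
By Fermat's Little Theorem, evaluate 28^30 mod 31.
By Fermat's Little Theorem, 28^{30} ≡ 1 (mod 31) since 31 is prime and gcd(28, 31) = 1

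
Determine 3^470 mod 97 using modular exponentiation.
Using Fermat: 3^{96} ≡ 1 mod 97. 470 ≡ 86 mod 96. So 3^{470} ≡ 3^{86} ≡ 4 mod 97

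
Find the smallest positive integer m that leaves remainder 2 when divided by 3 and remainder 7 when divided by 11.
M = 3 × 11 = 33. M₁ = 11, y₁ ≡ 2 (mod 3). M₂ = 3, y₂ ≡ 4 (mod 11). m = 2×11×2 + 7×3×4 ≡ 29 (mod 33)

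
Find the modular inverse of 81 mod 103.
Since 103 is prime, by Fermat 81^(-1) ≡ 81^{101} ≡ 14 (mod 103). Verify: 81 × 14 = 1134 ≡ 1 (mod 103)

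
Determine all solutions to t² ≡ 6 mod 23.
The square roots of 6 mod 23 are 12 and 11. Verify: 12² = 144 ≡ 6 mod 23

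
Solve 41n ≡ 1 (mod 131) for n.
Since 131 is prime, by Fermat 41^(-1) ≡ 41^{129} ≡ 16 (mod 131). Verify: 41 × 16 = 656 ≡ 1 (mod 131)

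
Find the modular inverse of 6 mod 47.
Since 47 is prime, by Fermat 6^(-1) ≡ 6^{45} ≡ 8 (mod 47). Verify: 6 × 8 = 48 ≡ 1 (mod 47)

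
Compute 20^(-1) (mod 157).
Since 157 is prime, by Fermat 20^(-1) ≡ 20^{155} ≡ 55 (mod 157). Verify: 20 × 55 = 1100 ≡ 1 (mod 157)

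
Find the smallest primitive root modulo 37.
g = 2. For each prime q|36: 2^{18}≡36, 2^{12}≡26, none ≡ 1, so ord_37(2) = 36 and 2 is a primitive root.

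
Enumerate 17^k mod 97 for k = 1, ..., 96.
17^1, 17^2, ..., 17^{96} mod 97: [17, 95, 63, 4, 68, 89, 58, 16, 78, 65, 38, 64, 21, 66, 55, 62, 84, 70, 26, 54, 45, 86, 7, 22, 83, 53, 28, 88, 41, 18, 15, 61, 67, 72, 60, 50, 74, 94, 46, 6, 5, 85, 87, 24, 20, 49, 57, 96, 80, 2, 34, 93, 29, 8, 39, 81, 19, 32, 59, 33, 76, 31, 42, 35, 13, 27, 71, 43, 52, 11, 90, 75, 14, 44, 69, 9, 56, 79, 82, 36, 30, 25, 37, 47, 23, 3, 51, 91, 92, 12, 10, 73, 77, 48, 40, 1]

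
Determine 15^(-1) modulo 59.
Since 59 is prime, by Fermat 15^(-1) ≡ 15^{57} ≡ 4 (mod 59). Verify: 15 × 4 = 60 ≡ 1 (mod 59)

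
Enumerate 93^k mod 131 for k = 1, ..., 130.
93^1, 93^2, ..., 93^{130} mod 131: [93, 3, 17, 9, 51, 27, 22, 81, 66, 112, 67, 74, 70, 91, 79, 11, 106, 33, 56, 99, 37, 35, 111, 105, 71, 53, 82, 28, 115, 84, 83, 121, 118, 101, 92, 41, 14, 123, 42, 107, 126, 59, 116, 46, 86, 7, 127, 21, 119, 63, 95, 58, 23, 43, 69, 129, 76, 125, 97, 113, 29, 77, 87, 100, 130, 38, 128, 114, 122, 80, 104, 109, 50, 65, 19, 64, 57, 61, 40, 52, 120, 25, 98, 75, 32, 94, 96, 20, 26, 60, 78, 49, 103, 16, 47, 48, 10, 13, 30, 39, 90, 117, 8, 89, 24, 5, 72, 15, 85, 45, 124, 4, 110, 12, 68, 36, 73, 108, 88, 62, 2, 55, 6, 34, 18, 102, 54, 44, 31, 1]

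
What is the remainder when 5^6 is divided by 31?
By repeated squaring mod 31: 5^{1}≡5, 5^{2}≡25, 5^{4}≡5. Then 5^{6} = 5^{4+2} ≡ 5 × 25 ≡ 1 mod 31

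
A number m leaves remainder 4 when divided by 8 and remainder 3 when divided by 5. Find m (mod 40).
M = 8 × 5 = 40. M₁ = 5, y₁ ≡ 5 (mod 8). M₂ = 8, y₂ ≡ 2 (mod 5). m = 4×5×5 + 3×8×2 ≡ 28 (mod 40)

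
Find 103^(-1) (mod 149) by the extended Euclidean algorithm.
Extended GCD: 103(68) + 149(-47) = 1. So 103^(-1) ≡ 68 (mod 149). Verify: 103 × 68 = 7004 ≡ 1 (mod 149)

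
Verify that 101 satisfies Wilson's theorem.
(100)! mod 101 = 100. Since this equals -1 (mod 101), Wilson confirms 101 is prime.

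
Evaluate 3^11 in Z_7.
Using Fermat: 3^{6} ≡ 1 mod 7. 11 ≡ 5 mod 6. So 3^{11} ≡ 3^{5} ≡ 5 mod 7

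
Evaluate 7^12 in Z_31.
By repeated squaring mod 31: 7^{1}≡7, 7^{2}≡18, 7^{4}≡14, 7^{8}≡10. Then 7^{12} = 7^{8+4} ≡ 10 × 14 ≡ 16 mod 31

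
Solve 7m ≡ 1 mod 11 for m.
Since 11 is prime, by Fermat 7^(-1) ≡ 7^{9} ≡ 8 mod 11. Verify: 7 × 8 = 56 ≡ 1 mod 11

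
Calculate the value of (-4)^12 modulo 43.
By repeated squaring mod 43: (-4)^{1}≡39, (-4)^{2}≡16, (-4)^{4}≡41, (-4)^{8}≡4. Then (-4)^{12} = (-4)^{8+4} ≡ 4 × 41 ≡ 35 mod 43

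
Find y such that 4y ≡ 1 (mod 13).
Since 13 is prime, by Fermat 4^(-1) ≡ 4^{11} ≡ 10 (mod 13). Verify: 4 × 10 = 40 ≡ 1 (mod 13)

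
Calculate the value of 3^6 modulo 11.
By repeated squaring (mod 11): 3^{1}≡3, 3^{2}≡9, 3^{4}≡4. Then 3^{6} = 3^{4+2} ≡ 4 × 9 ≡ 3 (mod 11)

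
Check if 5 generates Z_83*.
ord_83(5) divides 82. For each prime q|82: 5^{41}≡82, 5^{2}≡25, none ≡ 1. So 5 has order 82 and is a primitive root mod 83.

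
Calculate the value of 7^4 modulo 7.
7^{4} = 2401 ≡ 0 (mod 7)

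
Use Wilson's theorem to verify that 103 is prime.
(102)! mod 103 = 102. Since this equals -1 mod 103, Wilson confirms 103 is prime.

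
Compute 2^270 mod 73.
Using Fermat: 2^{72} ≡ 1 mod 73. 270 ≡ 54 mod 72. So 2^{270} ≡ 2^{54} ≡ 1 mod 73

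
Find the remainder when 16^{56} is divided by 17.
By Fermat: 16^{16} ≡ 1 mod 17. 56 = 3×16 + 8. So 16^{56} ≡ 16^{8} ≡ 1 mod 17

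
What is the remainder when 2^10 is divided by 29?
By repeated squaring mod 29: 2^{1}≡2, 2^{2}≡4, 2^{4}≡16, 2^{8}≡24. Then 2^{10} = 2^{8+2} ≡ 24 × 4 ≡ 9 mod 29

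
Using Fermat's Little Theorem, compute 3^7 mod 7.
By Fermat: 3^{6} ≡ 1 (mod 7). So 3^{7} = 3^{6} · 3^{1} ≡ 3^{1} ≡ 3 (mod 7)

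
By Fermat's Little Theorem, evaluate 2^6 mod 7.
By Fermat's Little Theorem, 2^{6} ≡ 1 (mod 7) since 7 is prime and gcd(2, 7) = 1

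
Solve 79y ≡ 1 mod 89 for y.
Since 89 is prime, by Fermat 79^(-1) ≡ 79^{87} ≡ 80 mod 89. Verify: 79 × 80 = 6320 ≡ 1 mod 89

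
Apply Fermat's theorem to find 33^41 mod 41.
By Fermat: 33^{40} ≡ 1 mod 41. So 33^{41} = 33^{40} · 33^{1} ≡ 33^{1} ≡ 33 mod 41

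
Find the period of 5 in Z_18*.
Powers of 5 mod 18: 5^1≡5, 5^2≡7, 5^3≡17, 5^4≡13, 5^5≡11, 5^6≡1. Order = 6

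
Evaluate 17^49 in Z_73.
By repeated squaring (mod 73): 17^{1}≡17, 17^{2}≡70, 17^{4}≡9, 17^{8}≡8, 17^{16}≡64, 17^{32}≡8. Then 17^{49} = 17^{32+16+1} ≡ 8 × 64 × 17 ≡ 17 (mod 73)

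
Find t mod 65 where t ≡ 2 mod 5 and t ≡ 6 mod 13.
M = 5 × 13 = 65. M₁ = 13, y₁ ≡ 2 mod 5. M₂ = 5, y₂ ≡ 8 mod 13. t = 2×13×2 + 6×5×8 ≡ 32 mod 65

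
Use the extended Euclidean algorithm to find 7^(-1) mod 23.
Extended GCD: 7(10) + 23(-3) = 1. So 7^(-1) ≡ 10 (mod 23). Verify: 7 × 10 = 70 ≡ 1 (mod 23)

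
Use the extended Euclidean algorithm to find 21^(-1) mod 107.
Extended GCD: 21(51) + 107(-10) = 1. So 21^(-1) ≡ 51 (mod 107). Verify: 21 × 51 = 1071 ≡ 1 (mod 107)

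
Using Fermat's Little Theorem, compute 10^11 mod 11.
By Fermat: 10^{10} ≡ 1 (mod 11). So 10^{11} = 10^{10} · 10^{1} ≡ 10^{1} ≡ 10 (mod 11)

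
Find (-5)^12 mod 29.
By repeated squaring mod 29: (-5)^{1}≡24, (-5)^{2}≡25, (-5)^{4}≡16, (-5)^{8}≡24. Then (-5)^{12} = (-5)^{8+4} ≡ 24 × 16 ≡ 7 mod 29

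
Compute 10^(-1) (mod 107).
Since 107 is prime, by Fermat 10^(-1) ≡ 10^{105} ≡ 75 (mod 107). Verify: 10 × 75 = 750 ≡ 1 (mod 107)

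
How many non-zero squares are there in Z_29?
For prime 29, there are (p-1)/2 = (29-1)/2 = 14 quadratic residues (excluding 0).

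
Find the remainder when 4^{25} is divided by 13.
By Fermat: 4^{12} ≡ 1 (mod 13). 25 = 2×12 + 1. So 4^{25} ≡ 4^{1} ≡ 4 (mod 13)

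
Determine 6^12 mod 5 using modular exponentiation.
Using Fermat: 6^{4} ≡ 1 mod 5. 12 ≡ 0 mod 4. So 6^{12} ≡ 6^{0} ≡ 1 mod 5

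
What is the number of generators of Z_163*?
There are φ(163-1) = φ(162) = 54 primitive roots modulo 163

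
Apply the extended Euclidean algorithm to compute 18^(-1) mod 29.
Extended GCD: 18(-8) + 29(5) = 1. So 18^(-1) ≡ -8 ≡ 21 (mod 29). Verify: 18 × 21 = 378 ≡ 1 (mod 29)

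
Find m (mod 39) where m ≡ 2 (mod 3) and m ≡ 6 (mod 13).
M = 3 × 13 = 39. M₁ = 13, y₁ ≡ 1 (mod 3). M₂ = 3, y₂ ≡ 9 (mod 13). m = 2×13×1 + 6×3×9 ≡ 32 (mod 39)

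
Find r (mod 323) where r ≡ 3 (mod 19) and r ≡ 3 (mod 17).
M = 19 × 17 = 323. M₁ = 17, y₁ ≡ 9 (mod 19). M₂ = 19, y₂ ≡ 9 (mod 17). r = 3×17×9 + 3×19×9 ≡ 3 (mod 323)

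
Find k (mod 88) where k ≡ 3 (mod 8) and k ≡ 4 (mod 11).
M = 8 × 11 = 88. M₁ = 11, y₁ ≡ 3 (mod 8). M₂ = 8, y₂ ≡ 7 (mod 11). k = 3×11×3 + 4×8×7 ≡ 59 (mod 88)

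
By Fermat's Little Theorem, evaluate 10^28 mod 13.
By Fermat: 10^{12} ≡ 1 mod 13. 28 = 2×12 + 4. So 10^{28} ≡ 10^{4} ≡ 3 mod 13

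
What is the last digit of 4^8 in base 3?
Using Fermat: 4^{2} ≡ 1 (mod 3). 8 ≡ 0 (mod 2). So 4^{8} ≡ 4^{0} ≡ 1 (mod 3)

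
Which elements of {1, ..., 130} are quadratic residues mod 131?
QRs mod 131: {1, 3, 4, 5, 7, 9, 11, 12, 13, 15, 16, 20, 21, 25, 27, 28, 33, 34, 35, 36, 38, 39, 41, 43, 44, 45, 46, 48, 49, 52, 53, 55, 58, 59, 60, 61, 62, 63, 64, 65, 74, 75, 77, 80, 81, 84, 89, 91, 94, 99, 100, 101, 102, 105, 107, 108, 109, 112, 113, 114, 117, 121, 123, 125, 129}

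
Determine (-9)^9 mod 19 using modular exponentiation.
By repeated squaring (mod 19): (-9)^{1}≡10, (-9)^{2}≡5, (-9)^{4}≡6, (-9)^{8}≡17. Then (-9)^{9} = (-9)^{8+1} ≡ 17 × 10 ≡ 18 (mod 19)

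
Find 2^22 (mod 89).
By repeated squaring (mod 89): 2^{1}≡2, 2^{2}≡4, 2^{4}≡16, 2^{8}≡78, 2^{16}≡32. Then 2^{22} = 2^{16+4+2} ≡ 32 × 16 × 4 ≡ 1 (mod 89)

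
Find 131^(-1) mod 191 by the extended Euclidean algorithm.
Extended GCD: 131(35) + 191(-24) = 1. So 131^(-1) ≡ 35 mod 191. Verify: 131 × 35 = 4585 ≡ 1 mod 191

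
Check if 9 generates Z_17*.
9^{8} ≡ 1 mod 17 and 8 < 16, so ord_17(9) = 8 ≠ 16 and 9 is not a primitive root.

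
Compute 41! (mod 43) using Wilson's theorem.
(42)! = (41)! × (42) ≡ -1 (mod 43). So (41)! ≡ -1 × (42)^(-1) ≡ (-1)×(-1) = 1 (mod 43)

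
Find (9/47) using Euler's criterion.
(9/47) = 9^{23} mod 47 = 1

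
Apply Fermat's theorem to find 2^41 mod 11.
By Fermat: 2^{10} ≡ 1 mod 11. 41 = 4×10 + 1. So 2^{41} ≡ 2^{1} ≡ 2 mod 11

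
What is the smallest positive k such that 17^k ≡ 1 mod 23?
Powers of 17 mod 23: 17^1≡17, 17^2≡13, 17^3≡14, 17^4≡8, 17^5≡21, 17^6≡12, 17^7≡20, 17^8≡18, 17^9≡7, 17^10≡4, 17^11≡22, 17^12≡6, 17^13≡10, 17^14≡9, 17^15≡15, 17^16≡2, 17^17≡11, 17^18≡3, 17^19≡5, 17^20≡16, 17^21≡19, 17^22≡1. ord_23(17) = 22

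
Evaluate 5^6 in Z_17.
By repeated squaring (mod 17): 5^{1}≡5, 5^{2}≡8, 5^{4}≡13. Then 5^{6} = 5^{4+2} ≡ 13 × 8 ≡ 2 (mod 17)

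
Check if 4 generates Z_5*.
4^{2} ≡ 1 mod 5 and 2 < 4, so ord_5(4) = 2 ≠ 4 and 4 is not a primitive root.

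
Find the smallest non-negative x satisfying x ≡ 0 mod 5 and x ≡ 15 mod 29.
M = 5 × 29 = 145. M₁ = 29, y₁ ≡ 4 mod 5. M₂ = 5, y₂ ≡ 6 mod 29. x = 0×29×4 + 15×5×6 ≡ 15 mod 145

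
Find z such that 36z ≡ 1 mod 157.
Since 157 is prime, by Fermat 36^(-1) ≡ 36^{155} ≡ 48 mod 157. Verify: 36 × 48 = 1728 ≡ 1 mod 157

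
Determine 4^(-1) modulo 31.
Since 31 is prime, by Fermat 4^(-1) ≡ 4^{29} ≡ 8 mod 31. Verify: 4 × 8 = 32 ≡ 1 mod 31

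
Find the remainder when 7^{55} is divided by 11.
By Fermat: 7^{10} ≡ 1 mod 11. 55 = 5×10 + 5. So 7^{55} ≡ 7^{5} ≡ 10 mod 11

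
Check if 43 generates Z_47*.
ord_47(43) divides 46. For each prime q|46: 43^{23}≡46, 43^{2}≡16, none ≡ 1. So 43 has order 46 and is a primitive root mod 47.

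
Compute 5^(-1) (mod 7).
Since 7 is prime, by Fermat 5^(-1) ≡ 5^{5} ≡ 3 (mod 7). Verify: 5 × 3 = 15 ≡ 1 (mod 7)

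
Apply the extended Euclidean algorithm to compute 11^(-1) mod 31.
Extended GCD: 11(-14) + 31(5) = 1. So 11^(-1) ≡ -14 ≡ 17 mod 31. Verify: 11 × 17 = 187 ≡ 1 mod 31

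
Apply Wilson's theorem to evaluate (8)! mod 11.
(10)! = (8)! × (9) × (10) ≡ -1 mod 11. So (8)! ≡ -1 × [(10)(9)]^(-1) ≡ 5 mod 11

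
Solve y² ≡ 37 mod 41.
The square roots of 37 mod 41 are 18 and 23. Verify: 18² = 324 ≡ 37 mod 41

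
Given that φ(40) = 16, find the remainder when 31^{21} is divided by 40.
By Euler: 31^{16} ≡ 1 (mod 40) since gcd(31, 40) = 1. 21 = 1×16 + 5. So 31^{21} ≡ 31^{5} ≡ 31 (mod 40)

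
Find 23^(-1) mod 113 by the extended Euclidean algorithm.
Extended GCD: 23(-54) + 113(11) = 1. So 23^(-1) ≡ -54 ≡ 59 mod 113. Verify: 23 × 59 = 1357 ≡ 1 mod 113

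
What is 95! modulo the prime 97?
(96)! = (95)! × (96) ≡ -1 (mod 97). So (95)! ≡ -1 × (96)^(-1) ≡ (-1)×(-1) = 1 (mod 97)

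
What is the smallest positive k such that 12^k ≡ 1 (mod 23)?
Powers of 12 mod 23: 12^1≡12, 12^2≡6, 12^3≡3, 12^4≡13, 12^5≡18, 12^6≡9, 12^7≡16, 12^8≡8, 12^9≡4, 12^10≡2, 12^11≡1. ord_23(12) = 11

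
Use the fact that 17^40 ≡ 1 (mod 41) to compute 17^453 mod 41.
By Fermat: 17^{40} ≡ 1 (mod 41). 453 ≡ 13 (mod 40). So 17^{453} ≡ 17^{13} ≡ 22 (mod 41)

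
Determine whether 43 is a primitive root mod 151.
43^{75} ≡ 1 (mod 151) and 75 < 150, so ord_151(43) = 75 ≠ 150 and 43 is not a primitive root.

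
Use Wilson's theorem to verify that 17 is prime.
(16)! mod 17 = 16. Since this equals -1 mod 17, Wilson confirms 17 is prime.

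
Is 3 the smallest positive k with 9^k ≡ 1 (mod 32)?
Powers of 9 mod 32: 9^1≡9, 9^2≡17, 9^3≡25, 9^4≡1. 9^3≡25≢1, so ord ≠ 3. No, the actual order is 4.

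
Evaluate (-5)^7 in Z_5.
By repeated squaring mod 5: (-5)^{1}≡0, (-5)^{2}≡0, (-5)^{4}≡0. Then (-5)^{7} = (-5)^{4+2+1} ≡ 0 × 0 × 0 ≡ 0 mod 5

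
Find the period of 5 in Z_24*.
Powers of 5 mod 24: 5^1≡5, 5^2≡1. Order = 2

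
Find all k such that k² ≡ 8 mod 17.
The square roots of 8 mod 17 are 12 and 5. Verify: 12² = 144 ≡ 8 mod 17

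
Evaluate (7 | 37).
(7/37) = 7^{18} mod 37 = 1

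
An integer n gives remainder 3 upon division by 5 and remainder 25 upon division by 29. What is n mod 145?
M = 5 × 29 = 145. M₁ = 29, y₁ ≡ 4 mod 5. M₂ = 5, y₂ ≡ 6 mod 29. n = 3×29×4 + 25×5×6 ≡ 83 mod 145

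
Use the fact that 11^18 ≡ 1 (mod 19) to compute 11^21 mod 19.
By Fermat: 11^{18} ≡ 1 (mod 19). So 11^{21} = 11^{18} · 11^{3} ≡ 11^{3} ≡ 1 (mod 19)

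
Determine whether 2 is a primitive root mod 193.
2^{96} ≡ 1 mod 193 and 96 < 192, so ord_193(2) = 96 ≠ 192 and 2 is not a primitive root.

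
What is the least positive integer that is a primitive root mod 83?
g = 2. Powers: [2, 4, 8, 16, 32, 64, 45, 7, 14, ...] generates all 82 non-zero residues.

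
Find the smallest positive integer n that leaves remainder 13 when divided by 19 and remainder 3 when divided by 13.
M = 19 × 13 = 247. M₁ = 13, y₁ ≡ 3 mod 19. M₂ = 19, y₂ ≡ 11 mod 13. n = 13×13×3 + 3×19×11 ≡ 146 mod 247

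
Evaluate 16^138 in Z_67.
Using Fermat: 16^{66} ≡ 1 (mod 67). 138 ≡ 6 (mod 66). So 16^{138} ≡ 16^{6} ≡ 14 (mod 67)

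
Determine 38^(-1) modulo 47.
Since 47 is prime, by Fermat 38^(-1) ≡ 38^{45} ≡ 26 mod 47. Verify: 38 × 26 = 988 ≡ 1 mod 47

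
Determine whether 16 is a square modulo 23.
By Euler's criterion: 16^{11} ≡ 1 mod 23. Since this equals 1, 16 is a QR.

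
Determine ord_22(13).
Powers of 13 mod 22: 13^1≡13, 13^2≡15, 13^3≡19, 13^4≡5, 13^5≡21, 13^6≡9, 13^7≡7, 13^8≡3, 13^9≡17, 13^10≡1. Order = 10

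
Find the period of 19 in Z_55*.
Powers of 19 mod 55: 19^1≡19, 19^2≡31, 19^3≡39, 19^4≡26, 19^5≡54, 19^6≡36, 19^7≡24, 19^8≡16, 19^9≡29, 19^10≡1. So the order of 19 is 10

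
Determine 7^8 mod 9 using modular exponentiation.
By repeated squaring (mod 9): 7^{1}≡7, 7^{2}≡4, 7^{4}≡7, 7^{8}≡4. So 7^{8} ≡ 4 (mod 9)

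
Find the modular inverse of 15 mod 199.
Since 199 is prime, by Fermat 15^(-1) ≡ 15^{197} ≡ 146 (mod 199). Verify: 15 × 146 = 2190 ≡ 1 (mod 199)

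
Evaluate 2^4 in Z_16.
2^{4} = 16 ≡ 0 (mod 16)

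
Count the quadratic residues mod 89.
Exactly half the non-zero residues mod a prime are QRs: (89-1)/2 = 44.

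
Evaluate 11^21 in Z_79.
By repeated squaring mod 79: 11^{1}≡11, 11^{2}≡42, 11^{4}≡26, 11^{8}≡44, 11^{16}≡40. Then 11^{21} = 11^{16+4+1} ≡ 40 × 26 × 11 ≡ 64 mod 79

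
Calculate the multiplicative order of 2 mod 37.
Powers of 2 mod 37: 2^1≡2, 2^2≡4, 2^3≡8, 2^4≡16, 2^5≡32, 2^6≡27, 2^7≡17, 2^8≡34, 2^9≡31, 2^10≡25, 2^11≡13, 2^12≡26, 2^13≡15, 2^14≡30, 2^15≡23, 2^16≡9, 2^17≡18, 2^18≡36, 2^19≡35, 2^20≡33, 2^21≡29, 2^22≡21, 2^23≡5, 2^24≡10, 2^25≡20, 2^26≡3, 2^27≡6, 2^28≡12, 2^29≡24, 2^30≡11, 2^31≡22, 2^32≡7, 2^33≡14, 2^34≡28, 2^35≡19, 2^36≡1. Order = 36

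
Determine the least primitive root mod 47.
g = 5. For each prime q|46: 5^{23}≡46, 5^{2}≡25, none ≡ 1, so ord_47(5) = 46 and 5 is a primitive root.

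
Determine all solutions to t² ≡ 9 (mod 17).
The square roots of 9 mod 17 are 14 and 3. Verify: 14² = 196 ≡ 9 (mod 17)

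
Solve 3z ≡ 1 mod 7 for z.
Since 7 is prime, by Fermat 3^(-1) ≡ 3^{5} ≡ 5 mod 7. Verify: 3 × 5 = 15 ≡ 1 mod 7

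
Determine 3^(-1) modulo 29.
Since 29 is prime, by Fermat 3^(-1) ≡ 3^{27} ≡ 10 (mod 29). Verify: 3 × 10 = 30 ≡ 1 (mod 29)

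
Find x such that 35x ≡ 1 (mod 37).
Since 37 is prime, by Fermat 35^(-1) ≡ 35^{35} ≡ 18 (mod 37). Verify: 35 × 18 = 630 ≡ 1 (mod 37)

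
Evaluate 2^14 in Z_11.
Using Fermat: 2^{10} ≡ 1 (mod 11). 14 ≡ 4 (mod 10). So 2^{14} ≡ 2^{4} ≡ 5 (mod 11)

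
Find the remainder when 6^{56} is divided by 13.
By Fermat: 6^{12} ≡ 1 mod 13. 56 = 4×12 + 8. So 6^{56} ≡ 6^{8} ≡ 3 mod 13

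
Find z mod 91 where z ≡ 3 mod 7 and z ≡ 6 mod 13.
M = 7 × 13 = 91. M₁ = 13, y₁ ≡ 6 mod 7. M₂ = 7, y₂ ≡ 2 mod 13. z = 3×13×6 + 6×7×2 ≡ 45 mod 91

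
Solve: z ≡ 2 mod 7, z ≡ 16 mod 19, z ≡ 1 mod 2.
M = 7 × 19 × 2 = 266. M₁ = 38, y₁ ≡ 5 mod 7. M₂ = 14, y₂ ≡ 15 mod 19. M₃ = 133, y₃ ≡ 1 mod 2. z = 2×38×5 + 16×14×15 + 1×133×1 ≡ 149 mod 266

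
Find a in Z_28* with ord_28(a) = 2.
13 has order 2 mod 28 since 13^{2} ≡ 1 (mod 28) and no smaller power works.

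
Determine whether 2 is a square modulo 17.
By Euler's criterion: 2^{8} ≡ 1 mod 17. Since this equals 1, 2 is a QR.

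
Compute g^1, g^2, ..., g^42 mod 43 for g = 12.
12^1, 12^2, ..., 12^{42} mod 43: [12, 15, 8, 10, 34, 21, 37, 14, 39, 38, 26, 11, 3, 36, 2, 24, 30, 16, 20, 25, 42, 31, 28, 35, 33, 9, 22, 6, 29, 4, 5, 17, 32, 40, 7, 41, 19, 13, 27, 23, 18, 1]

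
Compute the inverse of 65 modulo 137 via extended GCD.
Extended GCD: 65(-59) + 137(28) = 1. So 65^(-1) ≡ -59 ≡ 78 mod 137. Verify: 65 × 78 = 5070 ≡ 1 mod 137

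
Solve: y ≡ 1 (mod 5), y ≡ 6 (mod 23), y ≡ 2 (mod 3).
M = 5 × 23 × 3 = 345. M₁ = 69, y₁ ≡ 4 (mod 5). M₂ = 15, y₂ ≡ 20 (mod 23). M₃ = 115, y₃ ≡ 1 (mod 3). y = 1×69×4 + 6×15×20 + 2×115×1 ≡ 236 (mod 345)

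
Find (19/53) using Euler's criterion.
(19/53) = 19^{26} mod 53 = -1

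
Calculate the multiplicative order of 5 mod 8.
Powers of 5 mod 8: 5^1≡5, 5^2≡1. Order = 2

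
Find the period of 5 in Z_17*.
Powers of 5 mod 17: 5^1≡5, 5^2≡8, 5^3≡6, 5^4≡13, 5^5≡14, 5^6≡2, 5^7≡10, 5^8≡16, 5^9≡12, 5^10≡9, 5^11≡11, 5^12≡4, 5^13≡3, 5^14≡15, 5^15≡7, 5^16≡1. ord_17(5) = 16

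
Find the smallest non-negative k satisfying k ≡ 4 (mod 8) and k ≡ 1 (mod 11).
M = 8 × 11 = 88. M₁ = 11, y₁ ≡ 3 (mod 8). M₂ = 8, y₂ ≡ 7 (mod 11). k = 4×11×3 + 1×8×7 ≡ 12 (mod 88)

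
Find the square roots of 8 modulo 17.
The square roots of 8 mod 17 are 12 and 5. Verify: 12² = 144 ≡ 8 (mod 17)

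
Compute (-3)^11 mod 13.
By repeated squaring (mod 13): (-3)^{1}≡10, (-3)^{2}≡9, (-3)^{4}≡3, (-3)^{8}≡9. Then (-3)^{11} = (-3)^{8+2+1} ≡ 9 × 9 × 10 ≡ 4 (mod 13)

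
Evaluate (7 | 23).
(7/23) = 7^{11} mod 23 = -1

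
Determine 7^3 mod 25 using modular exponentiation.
7^{3} = 343 ≡ 18 mod 25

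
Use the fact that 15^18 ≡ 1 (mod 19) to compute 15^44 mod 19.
By Fermat: 15^{18} ≡ 1 (mod 19). 44 = 2×18 + 8. So 15^{44} ≡ 15^{8} ≡ 5 (mod 19)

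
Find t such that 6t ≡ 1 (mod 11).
Since 11 is prime, by Fermat 6^(-1) ≡ 6^{9} ≡ 2 (mod 11). Verify: 6 × 2 = 12 ≡ 1 (mod 11)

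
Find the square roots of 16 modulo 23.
The square roots of 16 mod 23 are 4 and 19. Verify: 4² = 16 ≡ 16 mod 23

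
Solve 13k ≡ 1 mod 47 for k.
Since 47 is prime, by Fermat 13^(-1) ≡ 13^{45} ≡ 29 mod 47. Verify: 13 × 29 = 377 ≡ 1 mod 47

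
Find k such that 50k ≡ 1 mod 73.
Since 73 is prime, by Fermat 50^(-1) ≡ 50^{71} ≡ 19 mod 73. Verify: 50 × 19 = 950 ≡ 1 mod 73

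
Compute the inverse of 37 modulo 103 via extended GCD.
Extended GCD: 37(39) + 103(-14) = 1. So 37^(-1) ≡ 39 (mod 103). Verify: 37 × 39 = 1443 ≡ 1 (mod 103)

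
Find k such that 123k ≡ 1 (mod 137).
Since 137 is prime, by Fermat 123^(-1) ≡ 123^{135} ≡ 88 (mod 137). Verify: 123 × 88 = 10824 ≡ 1 (mod 137)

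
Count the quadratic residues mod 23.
Exactly half the non-zero residues mod a prime are QRs: (23-1)/2 = 11.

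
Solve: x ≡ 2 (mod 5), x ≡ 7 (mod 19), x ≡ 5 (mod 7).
M = 5 × 19 × 7 = 665. M₁ = 133, y₁ ≡ 2 (mod 5). M₂ = 35, y₂ ≡ 6 (mod 19). M₃ = 95, y₃ ≡ 2 (mod 7). x = 2×133×2 + 7×35×6 + 5×95×2 ≡ 292 (mod 665)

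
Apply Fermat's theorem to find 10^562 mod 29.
By Fermat: 10^{28} ≡ 1 mod 29. 562 ≡ 2 mod 28. So 10^{562} ≡ 10^{2} ≡ 13 mod 29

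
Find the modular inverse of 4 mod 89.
Since 89 is prime, by Fermat 4^(-1) ≡ 4^{87} ≡ 67 (mod 89). Verify: 4 × 67 = 268 ≡ 1 (mod 89)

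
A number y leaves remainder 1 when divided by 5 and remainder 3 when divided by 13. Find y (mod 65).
M = 5 × 13 = 65. M₁ = 13, y₁ ≡ 2 (mod 5). M₂ = 5, y₂ ≡ 8 (mod 13). y = 1×13×2 + 3×5×8 ≡ 16 (mod 65)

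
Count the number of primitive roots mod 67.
There are φ(67-1) = φ(66) = 20 primitive roots modulo 67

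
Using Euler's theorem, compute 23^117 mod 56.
By Euler: 23^{24} ≡ 1 mod 56 since gcd(23, 56) = 1. 117 = 4×24 + 21. So 23^{117} ≡ 23^{21} ≡ 15 mod 56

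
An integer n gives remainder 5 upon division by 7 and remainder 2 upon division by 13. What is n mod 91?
M = 7 × 13 = 91. M₁ = 13, y₁ ≡ 6 mod 7. M₂ = 7, y₂ ≡ 2 mod 13. n = 5×13×6 + 2×7×2 ≡ 54 mod 91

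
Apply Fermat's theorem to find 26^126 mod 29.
By Fermat: 26^{28} ≡ 1 mod 29. 126 = 4×28 + 14. So 26^{126} ≡ 26^{14} ≡ 28 mod 29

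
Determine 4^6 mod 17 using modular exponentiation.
By repeated squaring mod 17: 4^{1}≡4, 4^{2}≡16, 4^{4}≡1. Then 4^{6} = 4^{4+2} ≡ 1 × 16 ≡ 16 mod 17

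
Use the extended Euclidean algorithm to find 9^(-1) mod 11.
Extended GCD: 9(5) + 11(-4) = 1. So 9^(-1) ≡ 5 (mod 11). Verify: 9 × 5 = 45 ≡ 1 (mod 11)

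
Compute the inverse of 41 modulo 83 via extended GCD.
Extended GCD: 41(-2) + 83(1) = 1. So 41^(-1) ≡ -2 ≡ 81 (mod 83). Verify: 41 × 81 = 3321 ≡ 1 (mod 83)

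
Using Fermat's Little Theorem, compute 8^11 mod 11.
By Fermat: 8^{10} ≡ 1 (mod 11). So 8^{11} = 8^{10} · 8^{1} ≡ 8^{1} ≡ 8 (mod 11)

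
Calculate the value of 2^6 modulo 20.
By repeated squaring mod 20: 2^{1}≡2, 2^{2}≡4, 2^{4}≡16. Then 2^{6} = 2^{4+2} ≡ 16 × 4 ≡ 4 mod 20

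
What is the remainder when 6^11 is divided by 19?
By repeated squaring (mod 19): 6^{1}≡6, 6^{2}≡17, 6^{4}≡4, 6^{8}≡16. Then 6^{11} = 6^{8+2+1} ≡ 16 × 17 × 6 ≡ 17 (mod 19)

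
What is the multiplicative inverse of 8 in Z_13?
Since 13 is prime, by Fermat 8^(-1) ≡ 8^{11} ≡ 5 mod 13. Verify: 8 × 5 = 40 ≡ 1 mod 13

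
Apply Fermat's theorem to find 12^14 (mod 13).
By Fermat: 12^{12} ≡ 1 (mod 13). So 12^{14} = 12^{12} · 12^{2} ≡ 12^{2} ≡ 1 (mod 13)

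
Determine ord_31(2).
Powers of 2 mod 31: 2^1≡2, 2^2≡4, 2^3≡8, 2^4≡16, 2^5≡1. So the order of 2 is 5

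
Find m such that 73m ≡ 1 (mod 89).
Since 89 is prime, by Fermat 73^(-1) ≡ 73^{87} ≡ 50 (mod 89). Verify: 73 × 50 = 3650 ≡ 1 (mod 89)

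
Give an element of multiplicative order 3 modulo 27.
10 has order 3 mod 27 since 10^{3} ≡ 1 mod 27 and no smaller power works.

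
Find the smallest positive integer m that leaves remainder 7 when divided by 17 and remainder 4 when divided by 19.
M = 17 × 19 = 323. M₁ = 19, y₁ ≡ 9 mod 17. M₂ = 17, y₂ ≡ 9 mod 19. m = 7×19×9 + 4×17×9 ≡ 194 mod 323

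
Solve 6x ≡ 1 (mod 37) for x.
Since 37 is prime, by Fermat 6^(-1) ≡ 6^{35} ≡ 31 (mod 37). Verify: 6 × 31 = 186 ≡ 1 (mod 37)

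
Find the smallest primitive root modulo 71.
g = 7. Powers: [7, 49, 59, 58, 51, 2, 14, ...] generates all 70 non-zero residues.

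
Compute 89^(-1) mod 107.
Since 107 is prime, by Fermat 89^(-1) ≡ 89^{105} ≡ 101 mod 107. Verify: 89 × 101 = 8989 ≡ 1 mod 107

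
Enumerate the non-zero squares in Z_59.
QRs mod 59: {1, 3, 4, 5, 7, 9, 12, 15, 16, 17, 19, 20, 21, 22, 25, 26, 27, 28, 29, 35, 36, 41, 45, 46, 48, 49, 51, 53, 57}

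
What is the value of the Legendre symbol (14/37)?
(14/37) = 14^{18} mod 37 = -1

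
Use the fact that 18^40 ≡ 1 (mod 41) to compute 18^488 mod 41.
By Fermat: 18^{40} ≡ 1 (mod 41). 488 ≡ 8 (mod 40). So 18^{488} ≡ 18^{8} ≡ 10 (mod 41)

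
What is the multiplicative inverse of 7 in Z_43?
Since 43 is prime, by Fermat 7^(-1) ≡ 7^{41} ≡ 37 (mod 43). Verify: 7 × 37 = 259 ≡ 1 (mod 43)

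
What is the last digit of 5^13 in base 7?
Using Fermat: 5^{6} ≡ 1 (mod 7). 13 ≡ 1 (mod 6). So 5^{13} ≡ 5^{1} ≡ 5 (mod 7)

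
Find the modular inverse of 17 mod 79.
Since 79 is prime, by Fermat 17^(-1) ≡ 17^{77} ≡ 14 (mod 79). Verify: 17 × 14 = 238 ≡ 1 (mod 79)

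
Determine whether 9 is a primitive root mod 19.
9^{9} ≡ 1 mod 19 and 9 < 18, so ord_19(9) = 9 ≠ 18 and 9 is not a primitive root.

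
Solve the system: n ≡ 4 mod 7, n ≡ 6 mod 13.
M = 7 × 13 = 91. M₁ = 13, y₁ ≡ 6 mod 7. M₂ = 7, y₂ ≡ 2 mod 13. n = 4×13×6 + 6×7×2 ≡ 32 mod 91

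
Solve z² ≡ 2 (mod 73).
The square roots of 2 mod 73 are 32 and 41. Verify: 32² = 1024 ≡ 2 (mod 73)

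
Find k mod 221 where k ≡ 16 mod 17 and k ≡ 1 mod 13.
M = 17 × 13 = 221. M₁ = 13, y₁ ≡ 4 mod 17. M₂ = 17, y₂ ≡ 10 mod 13. k = 16×13×4 + 1×17×10 ≡ 118 mod 221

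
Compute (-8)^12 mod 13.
Using Fermat: (-8)^{12} ≡ 1 (mod 13). 12 ≡ 0 (mod 12). So (-8)^{12} ≡ (-8)^{0} ≡ 1 (mod 13)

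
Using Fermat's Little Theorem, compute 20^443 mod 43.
By Fermat: 20^{42} ≡ 1 (mod 43). 443 ≡ 23 (mod 42). So 20^{443} ≡ 20^{23} ≡ 30 (mod 43)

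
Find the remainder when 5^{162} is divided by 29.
By Fermat: 5^{28} ≡ 1 (mod 29). 162 = 5×28 + 22. So 5^{162} ≡ 5^{22} ≡ 24 (mod 29)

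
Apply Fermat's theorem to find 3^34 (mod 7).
By Fermat: 3^{6} ≡ 1 (mod 7). 34 = 5×6 + 4. So 3^{34} ≡ 3^{4} ≡ 4 (mod 7)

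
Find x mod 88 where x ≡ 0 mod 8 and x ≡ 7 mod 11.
M = 8 × 11 = 88. M₁ = 11, y₁ ≡ 3 mod 8. M₂ = 8, y₂ ≡ 7 mod 11. x = 0×11×3 + 7×8×7 ≡ 40 mod 88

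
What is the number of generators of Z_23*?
A prime p has φ(p-1) primitive roots; here φ(22) = 10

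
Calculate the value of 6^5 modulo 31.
By repeated squaring (mod 31): 6^{1}≡6, 6^{2}≡5, 6^{4}≡25. Then 6^{5} = 6^{4+1} ≡ 25 × 6 ≡ 26 (mod 31)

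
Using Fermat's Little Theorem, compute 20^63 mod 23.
By Fermat: 20^{22} ≡ 1 mod 23. 63 = 2×22 + 19. So 20^{63} ≡ 20^{19} ≡ 17 mod 23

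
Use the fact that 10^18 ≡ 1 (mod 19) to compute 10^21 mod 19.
By Fermat: 10^{18} ≡ 1 (mod 19). So 10^{21} = 10^{18} · 10^{3} ≡ 10^{3} ≡ 12 (mod 19)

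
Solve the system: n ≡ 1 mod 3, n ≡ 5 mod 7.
M = 3 × 7 = 21. M₁ = 7, y₁ ≡ 1 mod 3. M₂ = 3, y₂ ≡ 5 mod 7. n = 1×7×1 + 5×3×5 ≡ 19 mod 21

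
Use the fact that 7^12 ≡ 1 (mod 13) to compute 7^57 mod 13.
By Fermat: 7^{12} ≡ 1 (mod 13). 57 = 4×12 + 9. So 7^{57} ≡ 7^{9} ≡ 8 (mod 13)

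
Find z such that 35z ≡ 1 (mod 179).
Since 179 is prime, by Fermat 35^(-1) ≡ 35^{177} ≡ 133 (mod 179). Verify: 35 × 133 = 4655 ≡ 1 (mod 179)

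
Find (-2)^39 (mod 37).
Using Fermat: (-2)^{36} ≡ 1 (mod 37). 39 ≡ 3 (mod 36). So (-2)^{39} ≡ (-2)^{3} ≡ 29 (mod 37)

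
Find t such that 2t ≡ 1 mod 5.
Since 5 is prime, by Fermat 2^(-1) ≡ 2^{3} ≡ 3 mod 5. Verify: 2 × 3 = 6 ≡ 1 mod 5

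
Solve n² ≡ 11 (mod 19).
The square roots of 11 mod 19 are 7 and 12. Verify: 7² = 49 ≡ 11 (mod 19)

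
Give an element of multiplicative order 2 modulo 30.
11 has order 2 mod 30 since 11^{2} ≡ 1 (mod 30) and no smaller power works.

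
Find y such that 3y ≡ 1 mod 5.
Since 5 is prime, by Fermat 3^(-1) ≡ 3^{3} ≡ 2 mod 5. Verify: 3 × 2 = 6 ≡ 1 mod 5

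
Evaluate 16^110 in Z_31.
Using Fermat: 16^{30} ≡ 1 mod 31. 110 ≡ 20 mod 30. So 16^{110} ≡ 16^{20} ≡ 1 mod 31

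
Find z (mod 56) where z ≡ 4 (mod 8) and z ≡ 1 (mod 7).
M = 8 × 7 = 56. M₁ = 7, y₁ ≡ 7 (mod 8). M₂ = 8, y₂ ≡ 1 (mod 7). z = 4×7×7 + 1×8×1 ≡ 36 (mod 56)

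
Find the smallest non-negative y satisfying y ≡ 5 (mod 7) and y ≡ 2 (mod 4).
M = 7 × 4 = 28. M₁ = 4, y₁ ≡ 2 (mod 7). M₂ = 7, y₂ ≡ 3 (mod 4). y = 5×4×2 + 2×7×3 ≡ 26 (mod 28)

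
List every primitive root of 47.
There are φ(46) = 22 primitive roots mod 47: {5, 10, 11, 13, 15, 19, 20, 22, 23, 26, 29, 30, 31, 33, 35, 38, 39, 40, 41, 43, 44, 45}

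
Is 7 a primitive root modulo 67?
ord_67(7) divides 66. For each prime q|66: 7^{33}≡66, 7^{22}≡29, 7^{6}≡64, none ≡ 1. So 7 has order 66 and is a primitive root mod 67.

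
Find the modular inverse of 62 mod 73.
Since 73 is prime, by Fermat 62^(-1) ≡ 62^{71} ≡ 53 (mod 73). Verify: 62 × 53 = 3286 ≡ 1 (mod 73)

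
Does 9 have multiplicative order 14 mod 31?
Powers of 9 mod 31: 9^1≡9, 9^2≡19, 9^3≡16, 9^4≡20, 9^5≡25, 9^6≡8, 9^7≡10, 9^8≡28, 9^9≡4, 9^10≡5, 9^11≡14, 9^12≡2, 9^13≡18, 9^14≡7, 9^15≡1. 9^14≡7≢1, so ord ≠ 14. No, the actual order is 15.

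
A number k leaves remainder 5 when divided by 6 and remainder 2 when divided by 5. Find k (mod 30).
M = 6 × 5 = 30. M₁ = 5, y₁ ≡ 5 (mod 6). M₂ = 6, y₂ ≡ 1 (mod 5). k = 5×5×5 + 2×6×1 ≡ 17 (mod 30)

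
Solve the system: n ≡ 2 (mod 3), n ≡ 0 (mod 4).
M = 3 × 4 = 12. M₁ = 4, y₁ ≡ 1 (mod 3). M₂ = 3, y₂ ≡ 3 (mod 4). n = 2×4×1 + 0×3×3 ≡ 8 (mod 12)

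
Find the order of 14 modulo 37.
Powers of 14 mod 37: 14^1≡14, 14^2≡11, 14^3≡6, 14^4≡10, 14^5≡29, 14^6≡36, 14^7≡23, 14^8≡26, 14^9≡31, 14^10≡27, 14^11≡8, 14^12≡1. So the order of 14 is 12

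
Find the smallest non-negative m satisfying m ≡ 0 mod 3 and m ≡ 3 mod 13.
M = 3 × 13 = 39. M₁ = 13, y₁ ≡ 1 mod 3. M₂ = 3, y₂ ≡ 9 mod 13. m = 0×13×1 + 3×3×9 ≡ 3 mod 39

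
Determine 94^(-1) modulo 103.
Since 103 is prime, by Fermat 94^(-1) ≡ 94^{101} ≡ 80 mod 103. Verify: 94 × 80 = 7520 ≡ 1 mod 103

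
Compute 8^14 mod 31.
By repeated squaring mod 31: 8^{1}≡8, 8^{2}≡2, 8^{4}≡4, 8^{8}≡16. Then 8^{14} = 8^{8+4+2} ≡ 16 × 4 × 2 ≡ 4 mod 31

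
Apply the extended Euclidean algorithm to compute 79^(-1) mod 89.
Extended GCD: 79(-9) + 89(8) = 1. So 79^(-1) ≡ -9 ≡ 80 (mod 89). Verify: 79 × 80 = 6320 ≡ 1 (mod 89)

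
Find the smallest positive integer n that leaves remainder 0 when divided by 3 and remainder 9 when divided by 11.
M = 3 × 11 = 33. M₁ = 11, y₁ ≡ 2 mod 3. M₂ = 3, y₂ ≡ 4 mod 11. n = 0×11×2 + 9×3×4 ≡ 9 mod 33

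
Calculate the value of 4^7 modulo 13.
By repeated squaring mod 13: 4^{1}≡4, 4^{2}≡3, 4^{4}≡9. Then 4^{7} = 4^{4+2+1} ≡ 9 × 3 × 4 ≡ 4 mod 13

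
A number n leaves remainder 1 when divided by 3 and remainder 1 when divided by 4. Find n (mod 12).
M = 3 × 4 = 12. M₁ = 4, y₁ ≡ 1 (mod 3). M₂ = 3, y₂ ≡ 3 (mod 4). n = 1×4×1 + 1×3×3 ≡ 1 (mod 12)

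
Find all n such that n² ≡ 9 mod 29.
The square roots of 9 mod 29 are 26 and 3. Verify: 26² = 676 ≡ 9 mod 29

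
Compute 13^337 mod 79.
Using Fermat: 13^{78} ≡ 1 mod 79. 337 ≡ 25 mod 78. So 13^{337} ≡ 13^{25} ≡ 20 mod 79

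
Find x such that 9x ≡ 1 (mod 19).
Since 19 is prime, by Fermat 9^(-1) ≡ 9^{17} ≡ 17 (mod 19). Verify: 9 × 17 = 153 ≡ 1 (mod 19)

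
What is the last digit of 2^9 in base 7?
Using Fermat: 2^{6} ≡ 1 (mod 7). 9 ≡ 3 (mod 6). So 2^{9} ≡ 2^{3} ≡ 1 (mod 7)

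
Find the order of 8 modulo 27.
Powers of 8 mod 27: 8^1≡8, 8^2≡10, 8^3≡26, 8^4≡19, 8^5≡17, 8^6≡1. So the order of 8 is 6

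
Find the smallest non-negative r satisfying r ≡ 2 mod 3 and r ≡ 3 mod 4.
M = 3 × 4 = 12. M₁ = 4, y₁ ≡ 1 mod 3. M₂ = 3, y₂ ≡ 3 mod 4. r = 2×4×1 + 3×3×3 ≡ 11 mod 12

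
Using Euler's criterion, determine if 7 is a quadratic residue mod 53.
By Euler's criterion: 7^{26} ≡ 1 mod 53. Since this equals 1, 7 is a QR.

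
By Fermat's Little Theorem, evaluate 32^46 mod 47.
By Fermat's Little Theorem, 32^{46} ≡ 1 mod 47 since 47 is prime and gcd(32, 47) = 1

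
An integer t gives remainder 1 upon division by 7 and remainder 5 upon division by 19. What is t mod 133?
M = 7 × 19 = 133. M₁ = 19, y₁ ≡ 3 mod 7. M₂ = 7, y₂ ≡ 11 mod 19. t = 1×19×3 + 5×7×11 ≡ 43 mod 133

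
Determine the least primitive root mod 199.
g = 3. For each prime q|198: 3^{99}≡198, 3^{66}≡106, 3^{18}≡125, none ≡ 1, so ord_199(3) = 198 and 3 is a primitive root.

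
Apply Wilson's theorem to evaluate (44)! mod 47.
(46)! = (44)! × (45) × (46) ≡ -1 (mod 47). So (44)! ≡ -1 × [(46)(45)]^(-1) ≡ 23 (mod 47)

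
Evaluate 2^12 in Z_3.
Using Fermat: 2^{2} ≡ 1 mod 3. 12 ≡ 0 mod 2. So 2^{12} ≡ 2^{0} ≡ 1 mod 3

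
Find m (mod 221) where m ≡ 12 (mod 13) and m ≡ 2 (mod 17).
M = 13 × 17 = 221. M₁ = 17, y₁ ≡ 10 (mod 13). M₂ = 13, y₂ ≡ 4 (mod 17). m = 12×17×10 + 2×13×4 ≡ 155 (mod 221)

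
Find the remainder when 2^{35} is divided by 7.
By Fermat: 2^{6} ≡ 1 (mod 7). 35 = 5×6 + 5. So 2^{35} ≡ 2^{5} ≡ 4 (mod 7)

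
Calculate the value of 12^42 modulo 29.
Using Fermat: 12^{28} ≡ 1 (mod 29). 42 ≡ 14 (mod 28). So 12^{42} ≡ 12^{14} ≡ 28 (mod 29)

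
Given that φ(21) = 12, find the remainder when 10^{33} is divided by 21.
By Euler: 10^{12} ≡ 1 mod 21 since gcd(10, 21) = 1. 33 = 2×12 + 9. So 10^{33} ≡ 10^{9} ≡ 13 mod 21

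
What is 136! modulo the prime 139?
(138)! = (136)! × (137) × (138) ≡ -1 (mod 139). So (136)! ≡ -1 × [(138)(137)]^(-1) ≡ 69 (mod 139)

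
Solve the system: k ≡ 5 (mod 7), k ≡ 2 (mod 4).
M = 7 × 4 = 28. M₁ = 4, y₁ ≡ 2 (mod 7). M₂ = 7, y₂ ≡ 3 (mod 4). k = 5×4×2 + 2×7×3 ≡ 26 (mod 28)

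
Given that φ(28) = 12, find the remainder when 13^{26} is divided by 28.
By Euler: 13^{12} ≡ 1 (mod 28) since gcd(13, 28) = 1. 26 = 2×12 + 2. So 13^{26} ≡ 13^{2} ≡ 1 (mod 28)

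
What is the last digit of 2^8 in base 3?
Using Fermat: 2^{2} ≡ 1 mod 3. 8 ≡ 0 mod 2. So 2^{8} ≡ 2^{0} ≡ 1 mod 3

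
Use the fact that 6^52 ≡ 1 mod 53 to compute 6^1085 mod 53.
By Fermat: 6^{52} ≡ 1 mod 53. 1085 ≡ 45 mod 52. So 6^{1085} ≡ 6^{45} ≡ 37 mod 53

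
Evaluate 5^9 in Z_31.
By repeated squaring (mod 31): 5^{1}≡5, 5^{2}≡25, 5^{4}≡5, 5^{8}≡25. Then 5^{9} = 5^{8+1} ≡ 25 × 5 ≡ 1 (mod 31)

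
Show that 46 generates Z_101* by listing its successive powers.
46^1, 46^2, ..., 46^{100} mod 101: [46, 96, 73, 25, 39, 77, 7, 19, 66, 6, 74, 71, 34, 49, 32, 58, 42, 13, 93, 36, 40, 22, 2, 92, 91, 45, 50, 78, 53, 14, 38, 31, 12, 47, 41, 68, 98, 64, 15, 84, 26, 85, 72, 80, 44, 4, 83, 81, 90, 100, 55, 5, 28, 76, 62, 24, 94, 82, 35, 95, 27, 30, 67, 52, 69, 43, 59, 88, 8, 65, 61, 79, 99, 9, 10, 56, 51, 23, 48, 87, 63, 70, 89, 54, 60, 33, 3, 37, 86, 17, 75, 16, 29, 21, 57, 97, 18, 20, 11, 1]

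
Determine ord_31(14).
Powers of 14 mod 31: 14^1≡14, 14^2≡10, 14^3≡16, 14^4≡7, 14^5≡5, 14^6≡8, 14^7≡19, 14^8≡18, 14^9≡4, 14^10≡25, 14^11≡9, 14^12≡2, 14^13≡28, 14^14≡20, 14^15≡1. Order = 15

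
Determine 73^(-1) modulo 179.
Since 179 is prime, by Fermat 73^(-1) ≡ 73^{177} ≡ 103 mod 179. Verify: 73 × 103 = 7519 ≡ 1 mod 179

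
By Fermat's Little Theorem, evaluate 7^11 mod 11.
By Fermat: 7^{10} ≡ 1 (mod 11). So 7^{11} = 7^{10} · 7^{1} ≡ 7^{1} ≡ 7 (mod 11)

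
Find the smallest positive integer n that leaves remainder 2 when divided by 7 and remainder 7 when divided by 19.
M = 7 × 19 = 133. M₁ = 19, y₁ ≡ 3 mod 7. M₂ = 7, y₂ ≡ 11 mod 19. n = 2×19×3 + 7×7×11 ≡ 121 mod 133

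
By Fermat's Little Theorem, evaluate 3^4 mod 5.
By Fermat's Little Theorem, 3^{4} ≡ 1 (mod 5) since 5 is prime and gcd(3, 5) = 1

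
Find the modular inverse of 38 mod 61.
Since 61 is prime, by Fermat 38^(-1) ≡ 38^{59} ≡ 53 mod 61. Verify: 38 × 53 = 2014 ≡ 1 mod 61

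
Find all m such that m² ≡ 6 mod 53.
The square roots of 6 mod 53 are 18 and 35. Verify: 18² = 324 ≡ 6 mod 53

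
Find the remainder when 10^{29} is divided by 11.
By Fermat: 10^{10} ≡ 1 (mod 11). 29 = 2×10 + 9. So 10^{29} ≡ 10^{9} ≡ 10 (mod 11)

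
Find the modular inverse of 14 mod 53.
Since 53 is prime, by Fermat 14^(-1) ≡ 14^{51} ≡ 19 (mod 53). Verify: 14 × 19 = 266 ≡ 1 (mod 53)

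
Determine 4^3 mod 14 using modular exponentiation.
4^{3} = 64 ≡ 8 mod 14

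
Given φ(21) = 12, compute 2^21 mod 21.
By Euler: 2^{12} ≡ 1 mod 21 since gcd(2, 21) = 1. 21 = 1×12 + 9. So 2^{21} ≡ 2^{9} ≡ 8 mod 21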